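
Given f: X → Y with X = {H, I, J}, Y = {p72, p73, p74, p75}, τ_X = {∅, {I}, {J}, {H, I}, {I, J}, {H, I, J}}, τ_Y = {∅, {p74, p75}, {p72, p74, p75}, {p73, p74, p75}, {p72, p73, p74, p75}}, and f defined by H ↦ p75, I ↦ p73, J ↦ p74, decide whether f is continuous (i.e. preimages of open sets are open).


f is NOT continuous.

Compute f^{-1}(U) for each U ∈ τ_Y:
  U = ∅: f^{-1}(U) = ∅ ∈ τ_X ✓.
  U = {p74, p75}: f^{-1}(U) = {H, J} ∉ τ_X ✗.
  U = {p72, p74, p75}: f^{-1}(U) = {H, J} ∉ τ_X ✗.
  U = {p73, p74, p75}: f^{-1}(U) = {H, I, J} ∈ τ_X ✓.
  U = {p72, p73, p74, p75}: f^{-1}(U) = {H, I, J} ∈ τ_X ✓.
Found U = {p74, p75} with f^{-1}(U) = {H, J} not in τ_X. Therefore f is NOT continuous.


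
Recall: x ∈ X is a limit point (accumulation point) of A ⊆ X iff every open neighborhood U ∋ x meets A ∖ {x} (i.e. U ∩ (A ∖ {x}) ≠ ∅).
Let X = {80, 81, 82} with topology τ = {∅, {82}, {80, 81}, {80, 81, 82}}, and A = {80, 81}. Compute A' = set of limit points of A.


A' = {80, 81}

For each x ∈ X, list the open sets U ∈ τ with x ∈ U, then check whether U ∩ (A ∖ {x}) ≠ ∅ for every such U.
  x = 80: opens ∋ x are {80, 81}, {80, 81, 82}; each meets A ∖ {80}, so x IS a limit point.
  x = 81: opens ∋ x are {80, 81}, {80, 81, 82}; each meets A ∖ {81}, so x IS a limit point.
  x = 82: open {82} ∋ x has {82} ∩ (A ∖ {82}) = ∅, so x is NOT a limit point.
Collecting: A' = {80, 81}.


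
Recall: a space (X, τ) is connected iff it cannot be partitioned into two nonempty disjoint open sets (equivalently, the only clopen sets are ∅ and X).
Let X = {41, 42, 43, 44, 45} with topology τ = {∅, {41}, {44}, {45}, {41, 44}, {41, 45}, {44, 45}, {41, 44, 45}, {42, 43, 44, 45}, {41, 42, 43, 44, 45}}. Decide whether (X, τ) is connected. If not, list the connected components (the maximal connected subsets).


(X, τ) is disconnected; components = [{41}, {42, 43, 44, 45}].

Find clopen sets (U ∈ τ with X ∖ U ∈ τ):
  U = ∅, X ∖ U = {41, 42, 43, 44, 45} — both open, so U is clopen.
  U = {41}, X ∖ U = {42, 43, 44, 45} — both open, so U is clopen.
  U = {42, 43, 44, 45}, X ∖ U = {41} — both open, so U is clopen.
  U = {41, 42, 43, 44, 45}, X ∖ U = ∅ — both open, so U is clopen.
Nontrivial clopen(s) exist: e.g. {42, 43, 44, 45}. So (X, τ) is disconnected.
Compute connected components by grouping points that agree on all clopens:
  component: {41}
  component: {42, 43, 44, 45}


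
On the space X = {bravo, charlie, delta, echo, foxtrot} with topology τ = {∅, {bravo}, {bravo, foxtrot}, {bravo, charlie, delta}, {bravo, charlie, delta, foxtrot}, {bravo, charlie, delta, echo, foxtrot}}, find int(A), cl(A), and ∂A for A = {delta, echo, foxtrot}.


int(A) = ∅, cl(A) = {charlie, delta, echo, foxtrot}, ∂A = {charlie, delta, echo, foxtrot}.

Closed sets in (X, τ) are complements of opens:
  closed(X, τ) = {∅, {echo}, {echo, foxtrot}, {charlie, delta, echo}, {charlie, delta, echo, foxtrot}, {bravo, charlie, delta, echo, foxtrot}}.
int(A) = ⋃ {U ∈ τ : U ⊆ A}. Opens contained in A: ∅.
Taking the union of these: int(A) = ∅.
cl(A) = ⋂ {C closed : A ⊆ C}. Closed sets containing A: {charlie, delta, echo, foxtrot}, {bravo, charlie, delta, echo, foxtrot}.
Intersecting these: cl(A) = {charlie, delta, echo, foxtrot}.
∂A = cl(A) ∖ int(A) = {charlie, delta, echo, foxtrot} ∖ ∅ = {charlie, delta, echo, foxtrot}.


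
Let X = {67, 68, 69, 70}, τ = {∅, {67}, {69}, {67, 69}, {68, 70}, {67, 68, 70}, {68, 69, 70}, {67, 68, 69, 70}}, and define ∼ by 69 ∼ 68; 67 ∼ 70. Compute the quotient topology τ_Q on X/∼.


X/∼ = {[67=70], [68=69]}; |τ_Q| = 2.

Equivalence classes: [67=70], [68=69].
Quotient map π: X → X/∼ sends 67 ↦ [67=70], 68 ↦ [68=69], 69 ↦ [68=69], 70 ↦ [67=70].
For each subset V ⊆ X/∼, compute π^{-1}(V) ⊆ X and check whether π^{-1}(V) ∈ τ. V is open in τ_Q iff π^{-1}(V) ∈ τ.
  V = {}: π^{-1}(V) = ∅ ∈ τ ✓.
  V = {[67=70]}: π^{-1}(V) = {67, 70} ∉ τ ✗.
  V = {[68=69]}: π^{-1}(V) = {68, 69} ∉ τ ✗.
  V = {[67=70], [68=69]}: π^{-1}(V) = {67, 68, 69, 70} ∈ τ ✓.
Open sets in the quotient: τ_Q = {{}, {[67=70], [68=69]}} (2 elements).


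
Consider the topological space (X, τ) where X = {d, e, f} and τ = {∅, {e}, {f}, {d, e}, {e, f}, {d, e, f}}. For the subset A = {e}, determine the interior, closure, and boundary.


int(A) = {e}, cl(A) = {d, e}, ∂A = {d}.

Closed sets in (X, τ) are complements of opens:
  closed(X, τ) = {∅, {d}, {f}, {d, e}, {d, f}, {d, e, f}}.
int(A) = ⋃ {U ∈ τ : U ⊆ A}. Opens contained in A: ∅, {e}.
Taking the union of these: int(A) = {e}.
cl(A) = ⋂ {C closed : A ⊆ C}. Closed sets containing A: {d, e}, {d, e, f}.
Intersecting these: cl(A) = {d, e}.
∂A = cl(A) ∖ int(A) = {d, e} ∖ {e} = {d}.


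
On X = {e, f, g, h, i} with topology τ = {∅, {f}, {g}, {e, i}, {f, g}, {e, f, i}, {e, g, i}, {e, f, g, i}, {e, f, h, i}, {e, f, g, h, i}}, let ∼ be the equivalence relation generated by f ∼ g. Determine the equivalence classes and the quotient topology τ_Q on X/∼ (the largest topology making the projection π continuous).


X/∼ = {[e], [f=g], [h], [i]}; |τ_Q| = 5.

Equivalence classes: [e], [f=g], [h], [i].
Quotient map π: X → X/∼ sends e ↦ [e], f ↦ [f=g], g ↦ [f=g], h ↦ [h], i ↦ [i].
For each subset V ⊆ X/∼, compute π^{-1}(V) ⊆ X and check whether π^{-1}(V) ∈ τ. V is open in τ_Q iff π^{-1}(V) ∈ τ.
  V = {}: π^{-1}(V) = ∅ ∈ τ ✓.
  V = {[e]}: π^{-1}(V) = {e} ∉ τ ✗.
  V = {[f=g]}: π^{-1}(V) = {f, g} ∈ τ ✓.
  V = {[e], [f=g]}: π^{-1}(V) = {e, f, g} ∉ τ ✗.
  V = {[h]}: π^{-1}(V) = {h} ∉ τ ✗.
  V = {[e], [h]}: π^{-1}(V) = {e, h} ∉ τ ✗.
  V = {[f=g], [h]}: π^{-1}(V) = {f, g, h} ∉ τ ✗.
  V = {[e], [f=g], [h]}: π^{-1}(V) = {e, f, g, h} ∉ τ ✗.
  V = {[i]}: π^{-1}(V) = {i} ∉ τ ✗.
  V = {[e], [i]}: π^{-1}(V) = {e, i} ∈ τ ✓.
  V = {[f=g], [i]}: π^{-1}(V) = {f, g, i} ∉ τ ✗.
  V = {[e], [f=g], [i]}: π^{-1}(V) = {e, f, g, i} ∈ τ ✓.
  V = {[h], [i]}: π^{-1}(V) = {h, i} ∉ τ ✗.
  V = {[e], [h], [i]}: π^{-1}(V) = {e, h, i} ∉ τ ✗.
  V = {[f=g], [h], [i]}: π^{-1}(V) = {f, g, h, i} ∉ τ ✗.
  V = {[e], [f=g], [h], [i]}: π^{-1}(V) = {e, f, g, h, i} ∈ τ ✓.
Open sets in the quotient: τ_Q = {{}, {[f=g]}, {[e], [i]}, {[e], [f=g], [i]}, {[e], [f=g], [h], [i]}} (5 elements).


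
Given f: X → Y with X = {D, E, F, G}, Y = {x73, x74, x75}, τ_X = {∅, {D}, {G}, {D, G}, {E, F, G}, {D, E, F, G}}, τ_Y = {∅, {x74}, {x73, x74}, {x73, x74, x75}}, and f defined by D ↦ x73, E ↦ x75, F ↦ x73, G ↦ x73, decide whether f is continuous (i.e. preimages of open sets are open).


f is NOT continuous.

Compute f^{-1}(U) for each U ∈ τ_Y:
  U = ∅: f^{-1}(U) = ∅ ∈ τ_X ✓.
  U = {x74}: f^{-1}(U) = ∅ ∈ τ_X ✓.
  U = {x73, x74}: f^{-1}(U) = {D, F, G} ∉ τ_X ✗.
  U = {x73, x74, x75}: f^{-1}(U) = {D, E, F, G} ∈ τ_X ✓.
Found U = {x73, x74} with f^{-1}(U) = {D, F, G} not in τ_X. Therefore f is NOT continuous.


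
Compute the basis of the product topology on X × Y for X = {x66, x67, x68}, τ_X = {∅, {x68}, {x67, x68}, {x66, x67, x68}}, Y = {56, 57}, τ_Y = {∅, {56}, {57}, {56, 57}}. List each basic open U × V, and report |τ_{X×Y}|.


Basis B = {∅ × ∅, {x68} × {56}, {x68} × {57}, {x67, x68} × {56}, {x67, x68} × {57}, {x68} × {56, 57}, {x66, x67, x68} × {56}, {x66, x67, x68} × {57}, {x67, x68} × {56, 57}, {x66, x67, x68} × {56, 57}}; |τ_{X×Y}| = 16.

Enumerate products U × V with U ∈ τ_X, V ∈ τ_Y (deduplicated):
  ∅ × ∅ = {} (∅)
  {x68} × {56} = {(x68,56)}
  {x68} × {57} = {(x68,57)}
  {x67, x68} × {56} = {(x67,56), (x68,56)}
  {x67, x68} × {57} = {(x67,57), (x68,57)}
  {x68} × {56, 57} = {(x68,56), (x68,57)}
  {x66, x67, x68} × {56} = {(x66,56), (x67,56), (x68,56)}
  {x66, x67, x68} × {57} = {(x66,57), (x67,57), (x68,57)}
  {x67, x68} × {56, 57} = {(x67,56), (x67,57), (x68,56), (x68,57)}
  {x66, x67, x68} × {56, 57} = {(x66,56), (x66,57), (x67,56), (x67,57), (x68,56), (x68,57)}
These 10 distinct sets form the basis B.
Close under arbitrary unions to get τ_{X×Y}; counting gives |τ_{X×Y}| = 16.


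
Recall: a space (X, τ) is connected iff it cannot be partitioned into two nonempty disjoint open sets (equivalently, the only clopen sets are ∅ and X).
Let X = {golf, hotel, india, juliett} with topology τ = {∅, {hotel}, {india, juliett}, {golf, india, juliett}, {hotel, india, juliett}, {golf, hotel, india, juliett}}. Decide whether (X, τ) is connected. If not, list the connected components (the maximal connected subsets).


(X, τ) is disconnected; components = [{hotel}, {golf, india, juliett}].

Find clopen sets (U ∈ τ with X ∖ U ∈ τ):
  U = ∅, X ∖ U = {golf, hotel, india, juliett} — both open, so U is clopen.
  U = {hotel}, X ∖ U = {golf, india, juliett} — both open, so U is clopen.
  U = {golf, india, juliett}, X ∖ U = {hotel} — both open, so U is clopen.
  U = {golf, hotel, india, juliett}, X ∖ U = ∅ — both open, so U is clopen.
Nontrivial clopen(s) exist: e.g. {golf, india, juliett}. So (X, τ) is disconnected.
Compute connected components by grouping points that agree on all clopens:
  component: {hotel}
  component: {golf, india, juliett}


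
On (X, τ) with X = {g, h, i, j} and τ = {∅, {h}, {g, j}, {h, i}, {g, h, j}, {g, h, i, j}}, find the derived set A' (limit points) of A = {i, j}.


A' = {g}

For each x ∈ X, list the open sets U ∈ τ with x ∈ U, then check whether U ∩ (A ∖ {x}) ≠ ∅ for every such U.
  x = g: opens ∋ x are {g, j}, {g, h, j}, {g, h, i, j}; each meets A ∖ {g}, so x IS a limit point.
  x = h: open {h} ∋ x has {h} ∩ (A ∖ {h}) = ∅, so x is NOT a limit point.
  x = i: open {h, i} ∋ x has {h, i} ∩ (A ∖ {i}) = ∅, so x is NOT a limit point.
  x = j: open {g, j} ∋ x has {g, j} ∩ (A ∖ {j}) = ∅, so x is NOT a limit point.
Collecting: A' = {g}.


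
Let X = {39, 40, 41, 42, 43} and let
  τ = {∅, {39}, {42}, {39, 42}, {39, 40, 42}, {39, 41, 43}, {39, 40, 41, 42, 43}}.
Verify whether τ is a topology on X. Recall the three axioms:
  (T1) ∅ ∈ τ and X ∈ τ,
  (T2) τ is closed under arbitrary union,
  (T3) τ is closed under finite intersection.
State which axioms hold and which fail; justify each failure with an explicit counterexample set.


τ is NOT a topology on X.

Axiom (T1): ∅ ∈ τ? Yes; X ∈ τ? Yes.
Axiom (T2/T3): check pairwise unions and intersections of members of τ.
Counterexample for (T2): {42} ∪ {39, 41, 43} = {39, 41, 42, 43} ∉ τ. Therefore τ is NOT a topology.


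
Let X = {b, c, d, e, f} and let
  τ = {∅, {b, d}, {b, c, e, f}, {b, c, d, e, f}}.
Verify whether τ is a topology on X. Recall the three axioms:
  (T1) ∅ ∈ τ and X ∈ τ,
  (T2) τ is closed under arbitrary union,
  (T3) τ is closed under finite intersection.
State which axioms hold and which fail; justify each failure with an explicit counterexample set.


τ is NOT a topology on X.

Axiom (T1): ∅ ∈ τ? Yes; X ∈ τ? Yes.
Axiom (T2/T3): check pairwise unions and intersections of members of τ.
Counterexample for (T3): {b, d} ∩ {b, c, e, f} = {b} ∉ τ. Therefore τ is NOT a topology.


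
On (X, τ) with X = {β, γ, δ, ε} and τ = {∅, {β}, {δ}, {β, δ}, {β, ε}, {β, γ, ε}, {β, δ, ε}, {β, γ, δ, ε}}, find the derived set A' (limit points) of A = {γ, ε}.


A' = {γ}

For each x ∈ X, list the open sets U ∈ τ with x ∈ U, then check whether U ∩ (A ∖ {x}) ≠ ∅ for every such U.
  x = β: open {β} ∋ x has {β} ∩ (A ∖ {β}) = ∅, so x is NOT a limit point.
  x = γ: opens ∋ x are {β, γ, ε}, {β, γ, δ, ε}; each meets A ∖ {γ}, so x IS a limit point.
  x = δ: open {δ} ∋ x has {δ} ∩ (A ∖ {δ}) = ∅, so x is NOT a limit point.
  x = ε: open {β, ε} ∋ x has {β, ε} ∩ (A ∖ {ε}) = ∅, so x is NOT a limit point.
Collecting: A' = {γ}.


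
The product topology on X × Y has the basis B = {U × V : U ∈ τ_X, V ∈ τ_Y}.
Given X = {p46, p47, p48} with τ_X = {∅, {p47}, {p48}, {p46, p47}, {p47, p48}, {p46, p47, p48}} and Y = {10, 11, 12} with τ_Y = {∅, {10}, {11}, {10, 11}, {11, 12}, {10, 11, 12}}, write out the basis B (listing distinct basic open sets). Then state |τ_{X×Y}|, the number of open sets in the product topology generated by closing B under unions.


Basis B = {∅ × ∅, {p47} × {10}, {p47} × {11}, {p48} × {10}, {p48} × {11}, {p46, p47} × {10}, {p46, p47} × {11}, {p47} × {10, 11}, {p47, p48} × {10}, {p47} × {11, 12}, {p47, p48} × {11}, {p48} × {10, 11}, {p48} × {11, 12}, {p46, p47, p48} × {10}, {p46, p47, p48} × {11}, {p47} × {10, 11, 12}, {p48} × {10, 11, 12}, {p46, p47} × {10, 11}, {p46, p47} × {11, 12}, {p47, p48} × {10, 11}, {p47, p48} × {11, 12}, {p46, p47} × {10, 11, 12}, {p46, p47, p48} × {10, 11}, {p46, p47, p48} × {11, 12}, {p47, p48} × {10, 11, 12}, {p46, p47, p48} × {10, 11, 12}}; |τ_{X×Y}| = 108.

Enumerate products U × V with U ∈ τ_X, V ∈ τ_Y (deduplicated):
  ∅ × ∅ = {} (∅)
  {p47} × {10} = {(p47,10)}
  {p47} × {11} = {(p47,11)}
  {p48} × {10} = {(p48,10)}
  {p48} × {11} = {(p48,11)}
  {p46, p47} × {10} = {(p46,10), (p47,10)}
  {p46, p47} × {11} = {(p46,11), (p47,11)}
  {p47} × {10, 11} = {(p47,10), (p47,11)}
  {p47, p48} × {10} = {(p47,10), (p48,10)}
  {p47} × {11, 12} = {(p47,11), (p47,12)}
  {p47, p48} × {11} = {(p47,11), (p48,11)}
  {p48} × {10, 11} = {(p48,10), (p48,11)}
  {p48} × {11, 12} = {(p48,11), (p48,12)}
  {p46, p47, p48} × {10} = {(p46,10), (p47,10), (p48,10)}
  {p46, p47, p48} × {11} = {(p46,11), (p47,11), (p48,11)}
  {p47} × {10, 11, 12} = {(p47,10), (p47,11), (p47,12)}
  {p48} × {10, 11, 12} = {(p48,10), (p48,11), (p48,12)}
  {p46, p47} × {10, 11} = {(p46,10), (p46,11), (p47,10), (p47,11)}
  {p46, p47} × {11, 12} = {(p46,11), (p46,12), (p47,11), (p47,12)}
  {p47, p48} × {10, 11} = {(p47,10), (p47,11), (p48,10), (p48,11)}
  {p47, p48} × {11, 12} = {(p47,11), (p47,12), (p48,11), (p48,12)}
  {p46, p47} × {10, 11, 12} = {(p46,10), (p46,11), (p46,12), (p47,10), (p47,11), (p47,12)}
  {p46, p47, p48} × {10, 11} = {(p46,10), (p46,11), (p47,10), (p47,11), (p48,10), (p48,11)}
  {p46, p47, p48} × {11, 12} = {(p46,11), (p46,12), (p47,11), (p47,12), (p48,11), (p48,12)}
  {p47, p48} × {10, 11, 12} = {(p47,10), (p47,11), (p47,12), (p48,10), (p48,11), (p48,12)}
  {p46, p47, p48} × {10, 11, 12} = {(p46,10), (p46,11), (p46,12), (p47,10), (p47,11), (p47,12), (p48,10), (p48,11), (p48,12)}
These 26 distinct sets form the basis B.
Close under arbitrary unions to get τ_{X×Y}; counting gives |τ_{X×Y}| = 108.


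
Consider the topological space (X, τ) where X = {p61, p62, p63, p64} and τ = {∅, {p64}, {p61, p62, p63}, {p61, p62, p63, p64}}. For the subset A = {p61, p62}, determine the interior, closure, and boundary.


int(A) = ∅, cl(A) = {p61, p62, p63}, ∂A = {p61, p62, p63}.

Closed sets in (X, τ) are complements of opens:
  closed(X, τ) = {∅, {p64}, {p61, p62, p63}, {p61, p62, p63, p64}}.
int(A) = ⋃ {U ∈ τ : U ⊆ A}. Opens contained in A: ∅.
Taking the union of these: int(A) = ∅.
cl(A) = ⋂ {C closed : A ⊆ C}. Closed sets containing A: {p61, p62, p63}, {p61, p62, p63, p64}.
Intersecting these: cl(A) = {p61, p62, p63}.
∂A = cl(A) ∖ int(A) = {p61, p62, p63} ∖ ∅ = {p61, p62, p63}.


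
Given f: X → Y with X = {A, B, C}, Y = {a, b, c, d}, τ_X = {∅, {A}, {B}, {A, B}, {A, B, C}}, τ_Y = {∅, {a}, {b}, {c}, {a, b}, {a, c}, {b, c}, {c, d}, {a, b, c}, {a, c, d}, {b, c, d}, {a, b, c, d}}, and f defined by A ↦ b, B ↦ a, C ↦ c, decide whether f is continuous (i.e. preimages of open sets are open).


f is NOT continuous.

Compute f^{-1}(U) for each U ∈ τ_Y:
  U = ∅: f^{-1}(U) = ∅ ∈ τ_X ✓.
  U = {a}: f^{-1}(U) = {B} ∈ τ_X ✓.
  U = {b}: f^{-1}(U) = {A} ∈ τ_X ✓.
  U = {c}: f^{-1}(U) = {C} ∉ τ_X ✗.
  U = {a, b}: f^{-1}(U) = {A, B} ∈ τ_X ✓.
  U = {a, c}: f^{-1}(U) = {B, C} ∉ τ_X ✗.
  U = {b, c}: f^{-1}(U) = {A, C} ∉ τ_X ✗.
  U = {c, d}: f^{-1}(U) = {C} ∉ τ_X ✗.
  U = {a, b, c}: f^{-1}(U) = {A, B, C} ∈ τ_X ✓.
  U = {a, c, d}: f^{-1}(U) = {B, C} ∉ τ_X ✗.
  U = {b, c, d}: f^{-1}(U) = {A, C} ∉ τ_X ✗.
  U = {a, b, c, d}: f^{-1}(U) = {A, B, C} ∈ τ_X ✓.
Found U = {c} with f^{-1}(U) = {C} not in τ_X. Therefore f is NOT continuous.


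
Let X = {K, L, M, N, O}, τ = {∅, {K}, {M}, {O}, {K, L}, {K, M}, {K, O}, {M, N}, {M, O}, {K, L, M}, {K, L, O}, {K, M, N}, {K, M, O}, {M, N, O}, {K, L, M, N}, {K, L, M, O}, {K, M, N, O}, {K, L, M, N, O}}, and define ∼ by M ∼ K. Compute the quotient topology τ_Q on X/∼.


X/∼ = {[K=M], [L], [N], [O]}; |τ_Q| = 10.

Equivalence classes: [K=M], [L], [N], [O].
Quotient map π: X → X/∼ sends K ↦ [K=M], L ↦ [L], M ↦ [K=M], N ↦ [N], O ↦ [O].
For each subset V ⊆ X/∼, compute π^{-1}(V) ⊆ X and check whether π^{-1}(V) ∈ τ. V is open in τ_Q iff π^{-1}(V) ∈ τ.
  V = {}: π^{-1}(V) = ∅ ∈ τ ✓.
  V = {[K=M]}: π^{-1}(V) = {K, M} ∈ τ ✓.
  V = {[L]}: π^{-1}(V) = {L} ∉ τ ✗.
  V = {[K=M], [L]}: π^{-1}(V) = {K, L, M} ∈ τ ✓.
  V = {[N]}: π^{-1}(V) = {N} ∉ τ ✗.
  V = {[K=M], [N]}: π^{-1}(V) = {K, M, N} ∈ τ ✓.
  V = {[L], [N]}: π^{-1}(V) = {L, N} ∉ τ ✗.
  V = {[K=M], [L], [N]}: π^{-1}(V) = {K, L, M, N} ∈ τ ✓.
  V = {[O]}: π^{-1}(V) = {O} ∈ τ ✓.
  V = {[K=M], [O]}: π^{-1}(V) = {K, M, O} ∈ τ ✓.
  V = {[L], [O]}: π^{-1}(V) = {L, O} ∉ τ ✗.
  V = {[K=M], [L], [O]}: π^{-1}(V) = {K, L, M, O} ∈ τ ✓.
  V = {[N], [O]}: π^{-1}(V) = {N, O} ∉ τ ✗.
  V = {[K=M], [N], [O]}: π^{-1}(V) = {K, M, N, O} ∈ τ ✓.
  V = {[L], [N], [O]}: π^{-1}(V) = {L, N, O} ∉ τ ✗.
  V = {[K=M], [L], [N], [O]}: π^{-1}(V) = {K, L, M, N, O} ∈ τ ✓.
Open sets in the quotient: τ_Q = {{}, {[K=M]}, {[K=M], [L]}, {[K=M], [N]}, {[K=M], [L], [N]}, {[O]}, {[K=M], [O]}, {[K=M], [L], [O]}, {[K=M], [N], [O]}, {[K=M], [L], [N], [O]}} (10 elements).


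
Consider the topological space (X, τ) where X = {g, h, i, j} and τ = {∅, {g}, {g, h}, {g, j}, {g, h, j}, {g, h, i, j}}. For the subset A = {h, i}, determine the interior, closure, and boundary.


int(A) = ∅, cl(A) = {h, i}, ∂A = {h, i}.

Closed sets in (X, τ) are complements of opens:
  closed(X, τ) = {∅, {i}, {h, i}, {i, j}, {h, i, j}, {g, h, i, j}}.
int(A) = ⋃ {U ∈ τ : U ⊆ A}. Opens contained in A: ∅.
Taking the union of these: int(A) = ∅.
cl(A) = ⋂ {C closed : A ⊆ C}. Closed sets containing A: {h, i}, {h, i, j}, {g, h, i, j}.
Intersecting these: cl(A) = {h, i}.
∂A = cl(A) ∖ int(A) = {h, i} ∖ ∅ = {h, i}.


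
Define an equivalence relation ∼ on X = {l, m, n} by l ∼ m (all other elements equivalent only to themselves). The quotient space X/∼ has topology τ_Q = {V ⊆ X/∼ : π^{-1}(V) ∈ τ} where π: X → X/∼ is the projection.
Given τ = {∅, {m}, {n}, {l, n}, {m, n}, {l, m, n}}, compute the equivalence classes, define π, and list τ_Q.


X/∼ = {[l=m], [n]}; |τ_Q| = 3.

Equivalence classes: [l=m], [n].
Quotient map π: X → X/∼ sends l ↦ [l=m], m ↦ [l=m], n ↦ [n].
For each subset V ⊆ X/∼, compute π^{-1}(V) ⊆ X and check whether π^{-1}(V) ∈ τ. V is open in τ_Q iff π^{-1}(V) ∈ τ.
  V = {}: π^{-1}(V) = ∅ ∈ τ ✓.
  V = {[l=m]}: π^{-1}(V) = {l, m} ∉ τ ✗.
  V = {[n]}: π^{-1}(V) = {n} ∈ τ ✓.
  V = {[l=m], [n]}: π^{-1}(V) = {l, m, n} ∈ τ ✓.
Open sets in the quotient: τ_Q = {{}, {[n]}, {[l=m], [n]}} (3 elements).


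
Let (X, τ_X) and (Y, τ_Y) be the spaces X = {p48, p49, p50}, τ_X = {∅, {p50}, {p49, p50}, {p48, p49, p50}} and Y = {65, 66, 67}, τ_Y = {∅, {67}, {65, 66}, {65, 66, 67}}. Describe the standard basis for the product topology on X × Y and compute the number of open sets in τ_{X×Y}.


Basis B = {∅ × ∅, {p50} × {67}, {p49, p50} × {67}, {p50} × {65, 66}, {p48, p49, p50} × {67}, {p50} × {65, 66, 67}, {p49, p50} × {65, 66}, {p48, p49, p50} × {65, 66}, {p49, p50} × {65, 66, 67}, {p48, p49, p50} × {65, 66, 67}}; |τ_{X×Y}| = 16.

Enumerate products U × V with U ∈ τ_X, V ∈ τ_Y (deduplicated):
  ∅ × ∅ = {} (∅)
  {p50} × {67} = {(p50,67)}
  {p49, p50} × {67} = {(p49,67), (p50,67)}
  {p50} × {65, 66} = {(p50,65), (p50,66)}
  {p48, p49, p50} × {67} = {(p48,67), (p49,67), (p50,67)}
  {p50} × {65, 66, 67} = {(p50,65), (p50,66), (p50,67)}
  {p49, p50} × {65, 66} = {(p49,65), (p49,66), (p50,65), (p50,66)}
  {p48, p49, p50} × {65, 66} = {(p48,65), (p48,66), (p49,65), (p49,66), (p50,65), (p50,66)}
  {p49, p50} × {65, 66, 67} = {(p49,65), (p49,66), (p49,67), (p50,65), (p50,66), (p50,67)}
  {p48, p49, p50} × {65, 66, 67} = {(p48,65), (p48,66), (p48,67), (p49,65), (p49,66), (p49,67), (p50,65), (p50,66), (p50,67)}
These 10 distinct sets form the basis B.
Close under arbitrary unions to get τ_{X×Y}; counting gives |τ_{X×Y}| = 16.


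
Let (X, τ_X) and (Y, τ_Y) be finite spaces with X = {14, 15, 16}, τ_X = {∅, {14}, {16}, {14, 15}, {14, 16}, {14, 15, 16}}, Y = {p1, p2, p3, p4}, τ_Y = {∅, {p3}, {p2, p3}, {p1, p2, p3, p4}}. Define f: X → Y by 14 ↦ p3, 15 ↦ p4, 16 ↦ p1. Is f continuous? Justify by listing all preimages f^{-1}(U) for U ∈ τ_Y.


f IS continuous.

Compute f^{-1}(U) for each U ∈ τ_Y:
  U = ∅: f^{-1}(U) = ∅ ∈ τ_X ✓.
  U = {p3}: f^{-1}(U) = {14} ∈ τ_X ✓.
  U = {p2, p3}: f^{-1}(U) = {14} ∈ τ_X ✓.
  U = {p1, p2, p3, p4}: f^{-1}(U) = {14, 15, 16} ∈ τ_X ✓.
Every preimage lies in τ_X, so f IS continuous.


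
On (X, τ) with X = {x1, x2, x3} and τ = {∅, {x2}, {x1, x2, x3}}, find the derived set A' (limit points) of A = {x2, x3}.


A' = {x1, x3}

For each x ∈ X, list the open sets U ∈ τ with x ∈ U, then check whether U ∩ (A ∖ {x}) ≠ ∅ for every such U.
  x = x1: opens ∋ x are {x1, x2, x3}; each meets A ∖ {x1}, so x IS a limit point.
  x = x2: open {x2} ∋ x has {x2} ∩ (A ∖ {x2}) = ∅, so x is NOT a limit point.
  x = x3: opens ∋ x are {x1, x2, x3}; each meets A ∖ {x3}, so x IS a limit point.
Collecting: A' = {x1, x3}.


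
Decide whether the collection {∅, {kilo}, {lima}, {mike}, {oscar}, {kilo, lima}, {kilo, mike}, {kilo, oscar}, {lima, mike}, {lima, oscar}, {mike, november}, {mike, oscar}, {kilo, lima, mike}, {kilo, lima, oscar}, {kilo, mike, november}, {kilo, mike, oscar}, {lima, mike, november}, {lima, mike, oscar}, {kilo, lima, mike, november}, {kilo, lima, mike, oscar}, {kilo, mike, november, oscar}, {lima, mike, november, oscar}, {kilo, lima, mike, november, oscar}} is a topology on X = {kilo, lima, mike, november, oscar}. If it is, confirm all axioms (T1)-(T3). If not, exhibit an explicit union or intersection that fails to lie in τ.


τ is NOT a topology on X.

Axiom (T1): ∅ ∈ τ? Yes; X ∈ τ? Yes.
Axiom (T2/T3): check pairwise unions and intersections of members of τ.
Counterexample for (T2): {oscar} ∪ {mike, november} = {mike, november, oscar} ∉ τ. Therefore τ is NOT a topology.


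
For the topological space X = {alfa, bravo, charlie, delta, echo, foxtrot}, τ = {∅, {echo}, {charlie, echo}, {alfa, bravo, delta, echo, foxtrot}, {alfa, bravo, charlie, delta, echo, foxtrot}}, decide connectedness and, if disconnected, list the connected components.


(X, τ) is connected.

Find clopen sets (U ∈ τ with X ∖ U ∈ τ):
  U = ∅, X ∖ U = {alfa, bravo, charlie, delta, echo, foxtrot} — both open, so U is clopen.
  U = {alfa, bravo, charlie, delta, echo, foxtrot}, X ∖ U = ∅ — both open, so U is clopen.
Only trivial clopens (∅ and X) exist, so (X, τ) is connected.
Compute connected components by grouping points that agree on all clopens:
  component: {alfa, bravo, charlie, delta, echo, foxtrot}


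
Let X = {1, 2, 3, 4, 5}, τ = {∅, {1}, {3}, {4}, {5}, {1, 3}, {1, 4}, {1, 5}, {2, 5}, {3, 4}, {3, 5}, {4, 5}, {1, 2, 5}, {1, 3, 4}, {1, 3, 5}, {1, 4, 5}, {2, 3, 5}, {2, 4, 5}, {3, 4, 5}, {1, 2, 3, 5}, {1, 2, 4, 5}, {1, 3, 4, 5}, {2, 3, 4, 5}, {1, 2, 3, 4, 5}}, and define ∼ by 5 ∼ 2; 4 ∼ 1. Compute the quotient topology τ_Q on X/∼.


X/∼ = {[1=4], [2=5], [3]}; |τ_Q| = 8.

Equivalence classes: [1=4], [2=5], [3].
Quotient map π: X → X/∼ sends 1 ↦ [1=4], 2 ↦ [2=5], 3 ↦ [3], 4 ↦ [1=4], 5 ↦ [2=5].
For each subset V ⊆ X/∼, compute π^{-1}(V) ⊆ X and check whether π^{-1}(V) ∈ τ. V is open in τ_Q iff π^{-1}(V) ∈ τ.
  V = {}: π^{-1}(V) = ∅ ∈ τ ✓.
  V = {[1=4]}: π^{-1}(V) = {1, 4} ∈ τ ✓.
  V = {[2=5]}: π^{-1}(V) = {2, 5} ∈ τ ✓.
  V = {[1=4], [2=5]}: π^{-1}(V) = {1, 2, 4, 5} ∈ τ ✓.
  V = {[3]}: π^{-1}(V) = {3} ∈ τ ✓.
  V = {[1=4], [3]}: π^{-1}(V) = {1, 3, 4} ∈ τ ✓.
  V = {[2=5], [3]}: π^{-1}(V) = {2, 3, 5} ∈ τ ✓.
  V = {[1=4], [2=5], [3]}: π^{-1}(V) = {1, 2, 3, 4, 5} ∈ τ ✓.
Open sets in the quotient: τ_Q = {{}, {[1=4]}, {[2=5]}, {[1=4], [2=5]}, {[3]}, {[1=4], [3]}, {[2=5], [3]}, {[1=4], [2=5], [3]}} (8 elements).


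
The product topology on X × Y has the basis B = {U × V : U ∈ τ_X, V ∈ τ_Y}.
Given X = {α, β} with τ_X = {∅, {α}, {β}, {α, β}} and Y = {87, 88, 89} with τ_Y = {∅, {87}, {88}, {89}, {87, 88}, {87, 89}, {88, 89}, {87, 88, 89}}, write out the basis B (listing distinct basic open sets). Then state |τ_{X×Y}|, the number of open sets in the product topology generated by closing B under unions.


Basis B = {∅ × ∅, {α} × {87}, {α} × {88}, {α} × {89}, {β} × {87}, {β} × {88}, {β} × {89}, {α} × {87, 88}, {α} × {87, 89}, {α, β} × {87}, {α} × {88, 89}, {α, β} × {88}, {α, β} × {89}, {β} × {87, 88}, {β} × {87, 89}, {β} × {88, 89}, {α} × {87, 88, 89}, {β} × {87, 88, 89}, {α, β} × {87, 88}, {α, β} × {87, 89}, {α, β} × {88, 89}, {α, β} × {87, 88, 89}}; |τ_{X×Y}| = 64.

Enumerate products U × V with U ∈ τ_X, V ∈ τ_Y (deduplicated):
  ∅ × ∅ = {} (∅)
  {α} × {87} = {(α,87)}
  {α} × {88} = {(α,88)}
  {α} × {89} = {(α,89)}
  {β} × {87} = {(β,87)}
  {β} × {88} = {(β,88)}
  {β} × {89} = {(β,89)}
  {α} × {87, 88} = {(α,87), (α,88)}
  {α} × {87, 89} = {(α,87), (α,89)}
  {α, β} × {87} = {(α,87), (β,87)}
  {α} × {88, 89} = {(α,88), (α,89)}
  {α, β} × {88} = {(α,88), (β,88)}
  {α, β} × {89} = {(α,89), (β,89)}
  {β} × {87, 88} = {(β,87), (β,88)}
  {β} × {87, 89} = {(β,87), (β,89)}
  {β} × {88, 89} = {(β,88), (β,89)}
  {α} × {87, 88, 89} = {(α,87), (α,88), (α,89)}
  {β} × {87, 88, 89} = {(β,87), (β,88), (β,89)}
  {α, β} × {87, 88} = {(α,87), (α,88), (β,87), (β,88)}
  {α, β} × {87, 89} = {(α,87), (α,89), (β,87), (β,89)}
  {α, β} × {88, 89} = {(α,88), (α,89), (β,88), (β,89)}
  {α, β} × {87, 88, 89} = {(α,87), (α,88), (α,89), (β,87), (β,88), (β,89)}
These 22 distinct sets form the basis B.
Close under arbitrary unions to get τ_{X×Y}; counting gives |τ_{X×Y}| = 64.


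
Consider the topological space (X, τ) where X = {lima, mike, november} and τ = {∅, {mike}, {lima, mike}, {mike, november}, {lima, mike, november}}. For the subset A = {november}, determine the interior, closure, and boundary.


int(A) = ∅, cl(A) = {november}, ∂A = {november}.

Closed sets in (X, τ) are complements of opens:
  closed(X, τ) = {∅, {lima}, {november}, {lima, november}, {lima, mike, november}}.
int(A) = ⋃ {U ∈ τ : U ⊆ A}. Opens contained in A: ∅.
Taking the union of these: int(A) = ∅.
cl(A) = ⋂ {C closed : A ⊆ C}. Closed sets containing A: {november}, {lima, november}, {lima, mike, november}.
Intersecting these: cl(A) = {november}.
∂A = cl(A) ∖ int(A) = {november} ∖ ∅ = {november}.


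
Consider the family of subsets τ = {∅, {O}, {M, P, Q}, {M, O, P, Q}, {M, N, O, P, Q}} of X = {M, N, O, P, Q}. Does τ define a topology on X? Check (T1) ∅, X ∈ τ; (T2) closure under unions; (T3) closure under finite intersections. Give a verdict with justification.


τ IS a topology on X.

Axiom (T1): ∅ ∈ τ? Yes; X ∈ τ? Yes.
Axiom (T2/T3): check pairwise unions and intersections of members of τ.
All pairwise intersections and unions checked — each lies in τ. Therefore τ satisfies (T1), (T2), (T3): it IS a topology on X.


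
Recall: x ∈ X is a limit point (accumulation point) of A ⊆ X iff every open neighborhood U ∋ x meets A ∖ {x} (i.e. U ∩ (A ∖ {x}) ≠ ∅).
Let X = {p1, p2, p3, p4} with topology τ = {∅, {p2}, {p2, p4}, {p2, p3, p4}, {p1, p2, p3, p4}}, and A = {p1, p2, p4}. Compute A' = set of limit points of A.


A' = {p1, p3, p4}

For each x ∈ X, list the open sets U ∈ τ with x ∈ U, then check whether U ∩ (A ∖ {x}) ≠ ∅ for every such U.
  x = p1: opens ∋ x are {p1, p2, p3, p4}; each meets A ∖ {p1}, so x IS a limit point.
  x = p2: open {p2} ∋ x has {p2} ∩ (A ∖ {p2}) = ∅, so x is NOT a limit point.
  x = p3: opens ∋ x are {p2, p3, p4}, {p1, p2, p3, p4}; each meets A ∖ {p3}, so x IS a limit point.
  x = p4: opens ∋ x are {p2, p4}, {p2, p3, p4}, {p1, p2, p3, p4}; each meets A ∖ {p4}, so x IS a limit point.
Collecting: A' = {p1, p3, p4}.


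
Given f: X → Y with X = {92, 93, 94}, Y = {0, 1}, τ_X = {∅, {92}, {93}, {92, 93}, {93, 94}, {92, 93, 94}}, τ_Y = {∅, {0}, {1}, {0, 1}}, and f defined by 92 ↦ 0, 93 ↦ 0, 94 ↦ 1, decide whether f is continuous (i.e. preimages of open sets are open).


f is NOT continuous.

Compute f^{-1}(U) for each U ∈ τ_Y:
  U = ∅: f^{-1}(U) = ∅ ∈ τ_X ✓.
  U = {0}: f^{-1}(U) = {92, 93} ∈ τ_X ✓.
  U = {1}: f^{-1}(U) = {94} ∉ τ_X ✗.
  U = {0, 1}: f^{-1}(U) = {92, 93, 94} ∈ τ_X ✓.
Found U = {1} with f^{-1}(U) = {94} not in τ_X. Therefore f is NOT continuous.


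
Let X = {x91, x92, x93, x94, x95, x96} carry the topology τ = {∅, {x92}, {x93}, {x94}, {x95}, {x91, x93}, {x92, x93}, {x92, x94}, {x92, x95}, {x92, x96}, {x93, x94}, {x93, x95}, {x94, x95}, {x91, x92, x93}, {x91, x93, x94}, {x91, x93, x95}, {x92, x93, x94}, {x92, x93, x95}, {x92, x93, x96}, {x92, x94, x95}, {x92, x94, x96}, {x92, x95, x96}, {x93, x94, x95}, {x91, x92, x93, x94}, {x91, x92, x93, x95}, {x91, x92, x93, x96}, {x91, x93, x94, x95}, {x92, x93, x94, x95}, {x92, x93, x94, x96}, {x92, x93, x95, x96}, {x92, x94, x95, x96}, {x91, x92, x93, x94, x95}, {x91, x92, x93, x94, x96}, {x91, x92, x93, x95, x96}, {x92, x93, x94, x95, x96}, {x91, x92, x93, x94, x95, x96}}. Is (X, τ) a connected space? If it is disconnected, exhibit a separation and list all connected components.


(X, τ) is disconnected; components = [{x94}, {x95}, {x91, x93}, {x92, x96}].

Find clopen sets (U ∈ τ with X ∖ U ∈ τ):
  U = ∅, X ∖ U = {x91, x92, x93, x94, x95, x96} — both open, so U is clopen.
  U = {x94}, X ∖ U = {x91, x92, x93, x95, x96} — both open, so U is clopen.
  U = {x95}, X ∖ U = {x91, x92, x93, x94, x96} — both open, so U is clopen.
  U = {x91, x93}, X ∖ U = {x92, x94, x95, x96} — both open, so U is clopen.
  U = {x92, x96}, X ∖ U = {x91, x93, x94, x95} — both open, so U is clopen.
  U = {x94, x95}, X ∖ U = {x91, x92, x93, x96} — both open, so U is clopen.
  U = {x91, x93, x94}, X ∖ U = {x92, x95, x96} — both open, so U is clopen.
  U = {x91, x93, x95}, X ∖ U = {x92, x94, x96} — both open, so U is clopen.
  U = {x92, x94, x96}, X ∖ U = {x91, x93, x95} — both open, so U is clopen.
  U = {x92, x95, x96}, X ∖ U = {x91, x93, x94} — both open, so U is clopen.
  U = {x91, x92, x93, x96}, X ∖ U = {x94, x95} — both open, so U is clopen.
  U = {x91, x93, x94, x95}, X ∖ U = {x92, x96} — both open, so U is clopen.
  U = {x92, x94, x95, x96}, X ∖ U = {x91, x93} — both open, so U is clopen.
  U = {x91, x92, x93, x94, x96}, X ∖ U = {x95} — both open, so U is clopen.
  U = {x91, x92, x93, x95, x96}, X ∖ U = {x94} — both open, so U is clopen.
  U = {x91, x92, x93, x94, x95, x96}, X ∖ U = ∅ — both open, so U is clopen.
Nontrivial clopen(s) exist: e.g. {x92, x96}. So (X, τ) is disconnected.
Compute connected components by grouping points that agree on all clopens:
  component: {x94}
  component: {x95}
  component: {x91, x93}
  component: {x92, x96}


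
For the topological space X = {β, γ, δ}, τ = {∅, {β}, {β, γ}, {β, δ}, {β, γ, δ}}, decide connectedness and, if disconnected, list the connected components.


(X, τ) is connected.

Find clopen sets (U ∈ τ with X ∖ U ∈ τ):
  U = ∅, X ∖ U = {β, γ, δ} — both open, so U is clopen.
  U = {β, γ, δ}, X ∖ U = ∅ — both open, so U is clopen.
Only trivial clopens (∅ and X) exist, so (X, τ) is connected.
Compute connected components by grouping points that agree on all clopens:
  component: {β, γ, δ}


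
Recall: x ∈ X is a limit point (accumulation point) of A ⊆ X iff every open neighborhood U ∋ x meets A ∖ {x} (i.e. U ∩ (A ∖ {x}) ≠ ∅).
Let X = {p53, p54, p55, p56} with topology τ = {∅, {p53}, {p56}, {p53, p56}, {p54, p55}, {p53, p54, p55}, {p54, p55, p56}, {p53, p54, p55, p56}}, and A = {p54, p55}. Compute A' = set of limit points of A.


A' = {p54, p55}

For each x ∈ X, list the open sets U ∈ τ with x ∈ U, then check whether U ∩ (A ∖ {x}) ≠ ∅ for every such U.
  x = p53: open {p53} ∋ x has {p53} ∩ (A ∖ {p53}) = ∅, so x is NOT a limit point.
  x = p54: opens ∋ x are {p54, p55}, {p53, p54, p55}, {p54, p55, p56}, {p53, p54, p55, p56}; each meets A ∖ {p54}, so x IS a limit point.
  x = p55: opens ∋ x are {p54, p55}, {p53, p54, p55}, {p54, p55, p56}, {p53, p54, p55, p56}; each meets A ∖ {p55}, so x IS a limit point.
  x = p56: open {p56} ∋ x has {p56} ∩ (A ∖ {p56}) = ∅, so x is NOT a limit point.
Collecting: A' = {p54, p55}.


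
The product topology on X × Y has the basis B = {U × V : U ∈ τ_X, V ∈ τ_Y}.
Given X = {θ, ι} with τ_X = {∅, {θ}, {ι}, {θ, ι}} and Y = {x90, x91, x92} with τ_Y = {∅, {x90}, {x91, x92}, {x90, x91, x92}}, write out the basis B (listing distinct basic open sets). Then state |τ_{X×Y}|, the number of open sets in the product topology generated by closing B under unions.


Basis B = {∅ × ∅, {θ} × {x90}, {ι} × {x90}, {θ, ι} × {x90}, {θ} × {x91, x92}, {ι} × {x91, x92}, {θ} × {x90, x91, x92}, {ι} × {x90, x91, x92}, {θ, ι} × {x91, x92}, {θ, ι} × {x90, x91, x92}}; |τ_{X×Y}| = 16.

Enumerate products U × V with U ∈ τ_X, V ∈ τ_Y (deduplicated):
  ∅ × ∅ = {} (∅)
  {θ} × {x90} = {(θ,x90)}
  {ι} × {x90} = {(ι,x90)}
  {θ, ι} × {x90} = {(θ,x90), (ι,x90)}
  {θ} × {x91, x92} = {(θ,x91), (θ,x92)}
  {ι} × {x91, x92} = {(ι,x91), (ι,x92)}
  {θ} × {x90, x91, x92} = {(θ,x90), (θ,x91), (θ,x92)}
  {ι} × {x90, x91, x92} = {(ι,x90), (ι,x91), (ι,x92)}
  {θ, ι} × {x91, x92} = {(θ,x91), (θ,x92), (ι,x91), (ι,x92)}
  {θ, ι} × {x90, x91, x92} = {(θ,x90), (θ,x91), (θ,x92), (ι,x90), (ι,x91), (ι,x92)}
These 10 distinct sets form the basis B.
Close under arbitrary unions to get τ_{X×Y}; counting gives |τ_{X×Y}| = 16.


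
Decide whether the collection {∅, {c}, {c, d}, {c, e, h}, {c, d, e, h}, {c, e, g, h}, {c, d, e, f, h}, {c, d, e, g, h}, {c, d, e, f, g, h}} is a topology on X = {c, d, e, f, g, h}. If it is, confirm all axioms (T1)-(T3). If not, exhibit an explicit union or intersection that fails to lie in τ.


τ IS a topology on X.

Axiom (T1): ∅ ∈ τ? Yes; X ∈ τ? Yes.
Axiom (T2/T3): check pairwise unions and intersections of members of τ.
All pairwise intersections and unions checked — each lies in τ. Therefore τ satisfies (T1), (T2), (T3): it IS a topology on X.


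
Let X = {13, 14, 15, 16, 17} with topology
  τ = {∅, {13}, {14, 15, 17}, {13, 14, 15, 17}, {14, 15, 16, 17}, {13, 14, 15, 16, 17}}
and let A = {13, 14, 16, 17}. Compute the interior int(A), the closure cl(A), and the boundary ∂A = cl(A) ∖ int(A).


int(A) = {13}, cl(A) = {13, 14, 15, 16, 17}, ∂A = {14, 15, 16, 17}.

Closed sets in (X, τ) are complements of opens:
  closed(X, τ) = {∅, {13}, {16}, {13, 16}, {14, 15, 16, 17}, {13, 14, 15, 16, 17}}.
int(A) = ⋃ {U ∈ τ : U ⊆ A}. Opens contained in A: ∅, {13}.
Taking the union of these: int(A) = {13}.
cl(A) = ⋂ {C closed : A ⊆ C}. Closed sets containing A: {13, 14, 15, 16, 17}.
Intersecting these: cl(A) = {13, 14, 15, 16, 17}.
∂A = cl(A) ∖ int(A) = {13, 14, 15, 16, 17} ∖ {13} = {14, 15, 16, 17}.


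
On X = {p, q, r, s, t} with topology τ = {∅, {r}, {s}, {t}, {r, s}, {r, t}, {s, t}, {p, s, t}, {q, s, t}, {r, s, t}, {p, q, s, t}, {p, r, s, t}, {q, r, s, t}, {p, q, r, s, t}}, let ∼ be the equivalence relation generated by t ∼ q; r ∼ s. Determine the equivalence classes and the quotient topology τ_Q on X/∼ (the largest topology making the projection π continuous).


X/∼ = {[p], [q=t], [r=s]}; |τ_Q| = 4.

Equivalence classes: [p], [q=t], [r=s].
Quotient map π: X → X/∼ sends p ↦ [p], q ↦ [q=t], r ↦ [r=s], s ↦ [r=s], t ↦ [q=t].
For each subset V ⊆ X/∼, compute π^{-1}(V) ⊆ X and check whether π^{-1}(V) ∈ τ. V is open in τ_Q iff π^{-1}(V) ∈ τ.
  V = {}: π^{-1}(V) = ∅ ∈ τ ✓.
  V = {[p]}: π^{-1}(V) = {p} ∉ τ ✗.
  V = {[q=t]}: π^{-1}(V) = {q, t} ∉ τ ✗.
  V = {[p], [q=t]}: π^{-1}(V) = {p, q, t} ∉ τ ✗.
  V = {[r=s]}: π^{-1}(V) = {r, s} ∈ τ ✓.
  V = {[p], [r=s]}: π^{-1}(V) = {p, r, s} ∉ τ ✗.
  V = {[q=t], [r=s]}: π^{-1}(V) = {q, r, s, t} ∈ τ ✓.
  V = {[p], [q=t], [r=s]}: π^{-1}(V) = {p, q, r, s, t} ∈ τ ✓.
Open sets in the quotient: τ_Q = {{}, {[r=s]}, {[q=t], [r=s]}, {[p], [q=t], [r=s]}} (4 elements).


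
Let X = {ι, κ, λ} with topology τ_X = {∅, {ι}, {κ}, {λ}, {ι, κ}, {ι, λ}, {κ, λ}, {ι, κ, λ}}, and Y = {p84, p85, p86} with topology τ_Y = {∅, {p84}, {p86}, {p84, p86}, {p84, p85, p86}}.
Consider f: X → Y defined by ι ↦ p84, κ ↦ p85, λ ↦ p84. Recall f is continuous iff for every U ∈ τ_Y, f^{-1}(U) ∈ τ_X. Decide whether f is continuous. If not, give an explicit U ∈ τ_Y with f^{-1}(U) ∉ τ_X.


f IS continuous.

Compute f^{-1}(U) for each U ∈ τ_Y:
  U = ∅: f^{-1}(U) = ∅ ∈ τ_X ✓.
  U = {p84}: f^{-1}(U) = {ι, λ} ∈ τ_X ✓.
  U = {p86}: f^{-1}(U) = ∅ ∈ τ_X ✓.
  U = {p84, p86}: f^{-1}(U) = {ι, λ} ∈ τ_X ✓.
  U = {p84, p85, p86}: f^{-1}(U) = {ι, κ, λ} ∈ τ_X ✓.
Every preimage lies in τ_X, so f IS continuous.


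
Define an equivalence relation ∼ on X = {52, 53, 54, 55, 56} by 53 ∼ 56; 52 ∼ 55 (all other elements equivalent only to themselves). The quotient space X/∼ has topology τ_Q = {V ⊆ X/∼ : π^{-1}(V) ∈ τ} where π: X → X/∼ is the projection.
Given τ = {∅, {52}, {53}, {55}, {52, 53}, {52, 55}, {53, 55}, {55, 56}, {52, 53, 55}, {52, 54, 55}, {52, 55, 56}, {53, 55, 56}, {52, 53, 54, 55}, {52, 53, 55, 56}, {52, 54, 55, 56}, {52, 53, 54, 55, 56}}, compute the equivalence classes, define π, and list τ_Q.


X/∼ = {[52=55], [53=56], [54]}; |τ_Q| = 5.

Equivalence classes: [52=55], [53=56], [54].
Quotient map π: X → X/∼ sends 52 ↦ [52=55], 53 ↦ [53=56], 54 ↦ [54], 55 ↦ [52=55], 56 ↦ [53=56].
For each subset V ⊆ X/∼, compute π^{-1}(V) ⊆ X and check whether π^{-1}(V) ∈ τ. V is open in τ_Q iff π^{-1}(V) ∈ τ.
  V = {}: π^{-1}(V) = ∅ ∈ τ ✓.
  V = {[52=55]}: π^{-1}(V) = {52, 55} ∈ τ ✓.
  V = {[53=56]}: π^{-1}(V) = {53, 56} ∉ τ ✗.
  V = {[52=55], [53=56]}: π^{-1}(V) = {52, 53, 55, 56} ∈ τ ✓.
  V = {[54]}: π^{-1}(V) = {54} ∉ τ ✗.
  V = {[52=55], [54]}: π^{-1}(V) = {52, 54, 55} ∈ τ ✓.
  V = {[53=56], [54]}: π^{-1}(V) = {53, 54, 56} ∉ τ ✗.
  V = {[52=55], [53=56], [54]}: π^{-1}(V) = {52, 53, 54, 55, 56} ∈ τ ✓.
Open sets in the quotient: τ_Q = {{}, {[52=55]}, {[52=55], [53=56]}, {[52=55], [54]}, {[52=55], [53=56], [54]}} (5 elements).


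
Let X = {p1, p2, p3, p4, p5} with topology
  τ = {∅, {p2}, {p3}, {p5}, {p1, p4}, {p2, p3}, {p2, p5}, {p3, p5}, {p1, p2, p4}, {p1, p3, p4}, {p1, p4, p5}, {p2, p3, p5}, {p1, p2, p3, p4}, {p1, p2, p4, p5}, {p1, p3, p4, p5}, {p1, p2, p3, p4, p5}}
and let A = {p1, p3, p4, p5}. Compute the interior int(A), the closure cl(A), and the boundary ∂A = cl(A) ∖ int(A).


int(A) = {p1, p3, p4, p5}, cl(A) = {p1, p3, p4, p5}, ∂A = ∅.

Closed sets in (X, τ) are complements of opens:
  closed(X, τ) = {∅, {p2}, {p3}, {p5}, {p1, p4}, {p2, p3}, {p2, p5}, {p3, p5}, {p1, p2, p4}, {p1, p3, p4}, {p1, p4, p5}, {p2, p3, p5}, {p1, p2, p3, p4}, {p1, p2, p4, p5}, {p1, p3, p4, p5}, {p1, p2, p3, p4, p5}}.
int(A) = ⋃ {U ∈ τ : U ⊆ A}. Opens contained in A: ∅, {p3}, {p5}, {p1, p4}, {p3, p5}, {p1, p3, p4}, {p1, p4, p5}, {p1, p3, p4, p5}.
Taking the union of these: int(A) = {p1, p3, p4, p5}.
cl(A) = ⋂ {C closed : A ⊆ C}. Closed sets containing A: {p1, p3, p4, p5}, {p1, p2, p3, p4, p5}.
Intersecting these: cl(A) = {p1, p3, p4, p5}.
∂A = cl(A) ∖ int(A) = {p1, p3, p4, p5} ∖ {p1, p3, p4, p5} = ∅.
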